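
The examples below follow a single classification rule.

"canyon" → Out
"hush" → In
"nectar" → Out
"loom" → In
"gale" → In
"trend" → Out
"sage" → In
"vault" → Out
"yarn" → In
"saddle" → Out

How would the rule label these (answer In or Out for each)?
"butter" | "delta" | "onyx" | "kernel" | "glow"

Out, Out, In, Out, In

One predicate separates the groups cleanly: length 4.
"butter": length 6 — fails this test, so Out. "delta": length 5 — fails this test, so Out. "onyx": length 4 — satisfies this, so In. "kernel": length 6 — fails this test, so Out. "glow": length 4 — satisfies this, so In.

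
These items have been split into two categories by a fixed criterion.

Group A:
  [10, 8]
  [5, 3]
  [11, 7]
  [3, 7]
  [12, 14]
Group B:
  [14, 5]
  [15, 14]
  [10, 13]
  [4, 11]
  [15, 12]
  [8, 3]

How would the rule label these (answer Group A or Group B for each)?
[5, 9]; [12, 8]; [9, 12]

Group A, Group A, Group B

The common property of the 'Group A' items is: sum is even. No 'Group B' item has it.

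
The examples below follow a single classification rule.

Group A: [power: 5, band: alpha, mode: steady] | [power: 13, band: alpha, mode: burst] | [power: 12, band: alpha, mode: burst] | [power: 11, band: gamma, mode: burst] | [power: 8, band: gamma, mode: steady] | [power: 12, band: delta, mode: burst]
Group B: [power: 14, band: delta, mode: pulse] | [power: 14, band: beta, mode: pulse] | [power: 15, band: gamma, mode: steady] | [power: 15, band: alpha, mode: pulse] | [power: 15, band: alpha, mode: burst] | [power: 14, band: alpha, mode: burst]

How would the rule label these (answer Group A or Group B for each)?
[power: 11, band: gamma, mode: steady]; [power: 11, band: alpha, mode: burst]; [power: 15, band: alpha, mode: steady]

Group A, Group A, Group B

Every 'Group A' example satisfies: power ≤ 13. None of the 'Group B' examples do.
[power: 11, band: gamma, mode: steady] → power = 11 → Group A.
[power: 11, band: alpha, mode: burst] → power = 11 → Group A.
[power: 15, band: alpha, mode: steady] → power = 15 → Group B.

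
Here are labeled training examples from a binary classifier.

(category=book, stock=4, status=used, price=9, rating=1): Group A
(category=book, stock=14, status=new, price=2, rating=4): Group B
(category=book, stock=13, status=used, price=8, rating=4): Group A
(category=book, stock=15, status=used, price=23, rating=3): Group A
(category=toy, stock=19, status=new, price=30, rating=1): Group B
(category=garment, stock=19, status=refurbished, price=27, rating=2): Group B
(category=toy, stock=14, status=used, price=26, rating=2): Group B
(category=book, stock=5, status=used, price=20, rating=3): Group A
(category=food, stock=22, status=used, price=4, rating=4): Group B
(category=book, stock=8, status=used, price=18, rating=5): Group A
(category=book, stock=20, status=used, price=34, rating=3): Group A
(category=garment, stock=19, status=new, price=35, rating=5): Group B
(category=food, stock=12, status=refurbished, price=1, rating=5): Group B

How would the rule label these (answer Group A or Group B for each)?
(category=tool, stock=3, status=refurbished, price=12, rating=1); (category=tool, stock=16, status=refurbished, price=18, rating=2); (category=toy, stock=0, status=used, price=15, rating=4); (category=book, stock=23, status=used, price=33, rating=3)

Group B, Group B, Group B, Group A

The simplest hypothesis consistent with all the labels is: category is book AND status is used.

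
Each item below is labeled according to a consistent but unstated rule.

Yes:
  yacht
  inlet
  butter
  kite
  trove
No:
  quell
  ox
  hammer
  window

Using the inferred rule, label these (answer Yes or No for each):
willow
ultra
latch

No, Yes, Yes

The classifier is using: contains 't'.
willow: no 't', lacks this property → No.
ultra: has 't', meets the rule → Yes.
latch: has 't', meets the rule → Yes.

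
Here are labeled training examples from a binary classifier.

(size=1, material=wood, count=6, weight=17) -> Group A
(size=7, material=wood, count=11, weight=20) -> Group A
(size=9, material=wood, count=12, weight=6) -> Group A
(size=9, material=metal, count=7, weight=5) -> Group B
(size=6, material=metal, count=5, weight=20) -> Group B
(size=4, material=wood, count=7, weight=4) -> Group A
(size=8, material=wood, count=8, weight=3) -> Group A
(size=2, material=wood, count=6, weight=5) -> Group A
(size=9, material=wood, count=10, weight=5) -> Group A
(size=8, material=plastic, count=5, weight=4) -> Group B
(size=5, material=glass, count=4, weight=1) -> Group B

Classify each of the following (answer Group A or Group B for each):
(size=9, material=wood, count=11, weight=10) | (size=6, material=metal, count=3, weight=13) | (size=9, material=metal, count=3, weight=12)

Group A, Group B, Group B

Every 'Group A' example satisfies: material is wood. None of the 'Group B' examples do.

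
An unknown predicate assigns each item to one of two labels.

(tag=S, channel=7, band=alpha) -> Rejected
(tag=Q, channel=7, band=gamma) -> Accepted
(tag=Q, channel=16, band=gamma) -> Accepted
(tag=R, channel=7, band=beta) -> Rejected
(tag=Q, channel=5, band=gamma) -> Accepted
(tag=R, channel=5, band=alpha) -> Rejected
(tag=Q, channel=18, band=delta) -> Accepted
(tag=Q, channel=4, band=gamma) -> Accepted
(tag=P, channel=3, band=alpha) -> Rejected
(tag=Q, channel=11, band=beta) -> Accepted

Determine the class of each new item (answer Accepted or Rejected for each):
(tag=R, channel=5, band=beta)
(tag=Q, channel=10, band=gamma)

Rejected, Accepted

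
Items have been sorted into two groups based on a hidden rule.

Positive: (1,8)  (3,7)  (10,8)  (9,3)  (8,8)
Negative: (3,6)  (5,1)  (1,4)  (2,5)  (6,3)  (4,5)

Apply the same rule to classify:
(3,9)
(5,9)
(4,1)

Positive, Positive, Negative

One predicate separates the groups cleanly: max ≥ 7.
(3,9) — max 9, hence Positive. (5,9) — max 9, hence Positive. (4,1) — max 4, hence Negative.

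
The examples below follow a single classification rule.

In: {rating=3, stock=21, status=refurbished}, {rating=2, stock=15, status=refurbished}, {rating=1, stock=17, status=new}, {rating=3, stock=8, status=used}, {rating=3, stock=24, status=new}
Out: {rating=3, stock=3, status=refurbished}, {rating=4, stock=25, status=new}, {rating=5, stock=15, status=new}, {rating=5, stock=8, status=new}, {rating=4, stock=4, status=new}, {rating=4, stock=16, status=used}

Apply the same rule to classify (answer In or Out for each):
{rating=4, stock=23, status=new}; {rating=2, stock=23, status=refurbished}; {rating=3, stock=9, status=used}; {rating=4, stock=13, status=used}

Out, In, In, Out

The classifier is using: rating ≤ 3 AND stock ≥ 4.
{rating=4, stock=23, status=new} — rating = 4, stock = 23, hence Out.
{rating=2, stock=23, status=refurbished} — rating = 2, stock = 23, hence In.
{rating=3, stock=9, status=used} — rating = 3, stock = 9, hence In.
{rating=4, stock=13, status=used} — rating = 4, stock = 13, hence Out.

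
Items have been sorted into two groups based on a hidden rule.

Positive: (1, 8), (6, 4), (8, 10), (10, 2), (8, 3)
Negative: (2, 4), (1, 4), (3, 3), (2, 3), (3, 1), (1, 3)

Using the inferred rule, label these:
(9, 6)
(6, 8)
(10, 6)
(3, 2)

Positive, Positive, Positive, Negative

The simplest hypothesis consistent with all the labels is: sum ≥ 9.
(9, 6): 9+6 = 15 — matches, so Positive. (6, 8): 6+8 = 14 — matches, so Positive. (10, 6): 10+6 = 16 — matches, so Positive. (3, 2): 3+2 = 5 — fails this test, so Negative.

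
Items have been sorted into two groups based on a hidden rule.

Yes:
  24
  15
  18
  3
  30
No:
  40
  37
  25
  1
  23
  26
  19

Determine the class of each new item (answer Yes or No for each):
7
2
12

The distinguishing property — multiple of 3 — holds for all the 'Yes' cases and none of the 'No' cases.
7: 7 = 3·2 + 1 — does not satisfy this, so No.
2: 2 = 3·0 + 2 — does not satisfy this, so No.
12: 12 = 3·4 — fits, so Yes.

No, No, Yes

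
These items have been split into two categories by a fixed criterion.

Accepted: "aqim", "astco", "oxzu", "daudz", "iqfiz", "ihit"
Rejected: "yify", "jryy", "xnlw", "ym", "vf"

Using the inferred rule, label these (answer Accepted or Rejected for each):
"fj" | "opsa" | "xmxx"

Rejected, Accepted, Rejected

Rule: has ≥ 2 vowels. This holds for each 'Accepted' example and fails for each 'Rejected' one.
"fj" → 0 vowels → Rejected.
"opsa" → 2 vowels → Accepted.
"xmxx" → 0 vowels → Rejected.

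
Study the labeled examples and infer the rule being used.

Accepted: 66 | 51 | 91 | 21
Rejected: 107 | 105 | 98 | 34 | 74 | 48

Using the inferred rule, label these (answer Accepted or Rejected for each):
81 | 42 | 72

Accepted, Rejected, Rejected

A rule that fits every label: ≡ 1 (mod 5) — true of each 'Accepted' example, false of each 'Rejected' one.
81 — 81 mod 5 = 1, hence Accepted. 42 — 42 mod 5 = 2, hence Rejected. 72 — 72 mod 5 = 2, hence Rejected.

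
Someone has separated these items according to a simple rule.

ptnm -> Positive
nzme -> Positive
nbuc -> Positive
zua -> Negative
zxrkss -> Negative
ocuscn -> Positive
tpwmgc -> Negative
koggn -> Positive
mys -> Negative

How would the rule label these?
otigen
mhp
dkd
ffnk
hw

The rule appears to be: contains 'n'.
otigen → has 'n' → Positive. mhp → no 'n' → Negative. dkd → no 'n' → Negative. ffnk → has 'n' → Positive. hw → no 'n' → Negative.

Positive, Negative, Negative, Positive, Negative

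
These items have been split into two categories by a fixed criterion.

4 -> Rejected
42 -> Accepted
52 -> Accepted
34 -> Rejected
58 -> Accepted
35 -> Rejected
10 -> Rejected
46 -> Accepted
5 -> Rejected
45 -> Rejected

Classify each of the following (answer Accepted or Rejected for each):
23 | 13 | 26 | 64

Rejected, Rejected, Rejected, Accepted

The pattern is that an item is 'Accepted' exactly when: even AND at least 35.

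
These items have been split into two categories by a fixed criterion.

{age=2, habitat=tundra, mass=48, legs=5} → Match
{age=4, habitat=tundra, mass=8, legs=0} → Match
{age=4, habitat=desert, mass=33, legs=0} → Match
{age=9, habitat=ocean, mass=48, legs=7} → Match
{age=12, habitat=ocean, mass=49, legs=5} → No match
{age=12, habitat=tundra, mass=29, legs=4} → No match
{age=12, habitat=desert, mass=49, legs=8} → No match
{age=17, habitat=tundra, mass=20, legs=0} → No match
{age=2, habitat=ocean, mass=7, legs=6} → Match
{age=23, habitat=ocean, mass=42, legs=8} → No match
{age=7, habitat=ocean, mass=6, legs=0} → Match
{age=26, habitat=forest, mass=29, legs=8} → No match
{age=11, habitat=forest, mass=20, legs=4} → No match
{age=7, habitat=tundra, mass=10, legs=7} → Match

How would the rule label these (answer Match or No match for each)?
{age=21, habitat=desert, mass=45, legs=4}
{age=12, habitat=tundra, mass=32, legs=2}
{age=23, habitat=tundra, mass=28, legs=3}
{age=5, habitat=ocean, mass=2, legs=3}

No match, No match, No match, Match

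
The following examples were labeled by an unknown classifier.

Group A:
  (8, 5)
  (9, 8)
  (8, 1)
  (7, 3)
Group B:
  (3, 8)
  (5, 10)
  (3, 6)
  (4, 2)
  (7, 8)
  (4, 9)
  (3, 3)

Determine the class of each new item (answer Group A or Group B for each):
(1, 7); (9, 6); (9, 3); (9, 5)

Group B, Group A, Group A, Group A

'Group A' ⟺ first > second AND sum ≥ 9.
(1, 7): 1 < 7, 1+7 = 8, does not satisfy this → Group B.
(9, 6): 9 > 6, 9+6 = 15, passes → Group A.
(9, 3): 9 > 3, 9+3 = 12, passes → Group A.
(9, 5): 9 > 5, 9+5 = 14, passes → Group A.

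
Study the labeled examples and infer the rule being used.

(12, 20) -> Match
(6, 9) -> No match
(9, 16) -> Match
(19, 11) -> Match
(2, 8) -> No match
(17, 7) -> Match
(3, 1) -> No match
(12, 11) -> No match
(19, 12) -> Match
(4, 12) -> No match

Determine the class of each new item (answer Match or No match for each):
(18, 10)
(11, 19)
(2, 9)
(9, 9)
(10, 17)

Match, Match, No match, No match, Match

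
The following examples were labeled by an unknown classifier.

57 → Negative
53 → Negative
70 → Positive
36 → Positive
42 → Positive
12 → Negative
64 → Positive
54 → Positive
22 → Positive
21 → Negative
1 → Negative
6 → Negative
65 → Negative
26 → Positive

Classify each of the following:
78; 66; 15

Positive, Positive, Negative

One predicate separates the groups cleanly: even AND at least 21.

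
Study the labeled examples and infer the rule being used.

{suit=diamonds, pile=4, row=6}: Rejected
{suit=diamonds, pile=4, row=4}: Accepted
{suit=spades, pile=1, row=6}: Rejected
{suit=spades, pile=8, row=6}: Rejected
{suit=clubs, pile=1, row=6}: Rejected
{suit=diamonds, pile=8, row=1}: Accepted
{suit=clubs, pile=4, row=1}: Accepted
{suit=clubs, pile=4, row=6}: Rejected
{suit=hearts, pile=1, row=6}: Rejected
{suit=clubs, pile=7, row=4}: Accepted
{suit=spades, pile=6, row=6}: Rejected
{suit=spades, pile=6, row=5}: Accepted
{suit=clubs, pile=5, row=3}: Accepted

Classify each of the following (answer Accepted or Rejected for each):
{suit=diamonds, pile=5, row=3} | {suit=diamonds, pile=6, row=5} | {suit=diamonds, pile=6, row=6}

One predicate separates the groups cleanly: row ≤ 5.
{suit=diamonds, pile=5, row=3}: Accepted (row = 3).
{suit=diamonds, pile=6, row=5}: Accepted (row = 5).
{suit=diamonds, pile=6, row=6}: Rejected (row = 6).

Accepted, Accepted, Rejected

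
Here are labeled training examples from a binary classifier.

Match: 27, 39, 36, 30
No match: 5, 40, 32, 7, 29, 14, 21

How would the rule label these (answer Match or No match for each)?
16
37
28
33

The common property of the 'Match' items is: multiple of 3 AND at least 27. No 'No match' item has it.
No match: 16, since 16 = 3·5 + 1, 16 < 27. No match: 37, since 37 = 3·12 + 1, 37 ≥ 27. No match: 28, since 28 = 3·9 + 1, 28 ≥ 27. Match: 33, since 33 = 3·11, 33 ≥ 27.

No match, No match, No match, Match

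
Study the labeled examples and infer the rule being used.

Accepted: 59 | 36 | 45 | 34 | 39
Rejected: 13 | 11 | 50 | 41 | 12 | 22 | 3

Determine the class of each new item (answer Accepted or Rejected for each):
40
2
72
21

The rule appears to be: digit sum ≥ 6.
40: digit sum 4+0 = 4, fails the rule → Rejected. 2: digit sum 2, fails the rule → Rejected. 72: digit sum 7+2 = 9, checks out → Accepted. 21: digit sum 2+1 = 3, fails the rule → Rejected.

Rejected, Rejected, Accepted, Rejected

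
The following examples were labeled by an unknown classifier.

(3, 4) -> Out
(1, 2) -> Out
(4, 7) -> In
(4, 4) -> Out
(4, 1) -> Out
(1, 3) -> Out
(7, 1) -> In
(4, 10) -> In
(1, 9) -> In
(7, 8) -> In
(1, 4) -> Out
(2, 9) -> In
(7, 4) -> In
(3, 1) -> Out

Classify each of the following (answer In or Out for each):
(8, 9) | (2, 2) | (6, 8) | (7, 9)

In, Out, In, In

Rule: max ≥ 7. This holds for each 'In' example and fails for each 'Out' one.
(8, 9): max 9 — passes, so In. (2, 2): max 2 — does not fit, so Out. (6, 8): max 8 — passes, so In. (7, 9): max 9 — passes, so In.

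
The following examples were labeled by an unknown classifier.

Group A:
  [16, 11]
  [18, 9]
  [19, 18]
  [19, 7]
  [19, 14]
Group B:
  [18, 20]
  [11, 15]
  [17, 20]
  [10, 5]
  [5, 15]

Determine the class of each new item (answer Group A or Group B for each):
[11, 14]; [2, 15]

Group B, Group B

The classifier is using: first > second AND sum ≥ 20.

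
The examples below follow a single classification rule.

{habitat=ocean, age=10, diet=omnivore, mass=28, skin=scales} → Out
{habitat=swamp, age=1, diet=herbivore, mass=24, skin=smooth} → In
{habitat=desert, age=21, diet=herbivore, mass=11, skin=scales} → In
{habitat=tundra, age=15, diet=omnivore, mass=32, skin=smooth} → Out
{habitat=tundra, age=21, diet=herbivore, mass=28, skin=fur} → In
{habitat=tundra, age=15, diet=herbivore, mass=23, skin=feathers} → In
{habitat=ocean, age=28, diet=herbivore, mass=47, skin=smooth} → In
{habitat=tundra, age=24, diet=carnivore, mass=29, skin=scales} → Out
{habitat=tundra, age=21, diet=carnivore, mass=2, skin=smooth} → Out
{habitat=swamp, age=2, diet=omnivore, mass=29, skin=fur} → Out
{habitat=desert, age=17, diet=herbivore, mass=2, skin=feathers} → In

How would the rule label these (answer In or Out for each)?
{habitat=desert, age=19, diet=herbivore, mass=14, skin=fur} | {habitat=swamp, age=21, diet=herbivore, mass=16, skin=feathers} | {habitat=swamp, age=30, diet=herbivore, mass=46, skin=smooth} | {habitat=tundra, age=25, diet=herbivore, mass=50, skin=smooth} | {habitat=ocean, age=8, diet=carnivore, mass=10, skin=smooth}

Every 'In' example satisfies: diet is herbivore. None of the 'Out' examples do.
{habitat=desert, age=19, diet=herbivore, mass=14, skin=fur}: diet is herbivore, satisfies this → In.
{habitat=swamp, age=21, diet=herbivore, mass=16, skin=feathers}: diet is herbivore, satisfies this → In.
{habitat=swamp, age=30, diet=herbivore, mass=46, skin=smooth}: diet is herbivore, satisfies this → In.
{habitat=tundra, age=25, diet=herbivore, mass=50, skin=smooth}: diet is herbivore, satisfies this → In.
{habitat=ocean, age=8, diet=carnivore, mass=10, skin=smooth}: diet is carnivore, does not fit → Out.

In, In, In, In, Out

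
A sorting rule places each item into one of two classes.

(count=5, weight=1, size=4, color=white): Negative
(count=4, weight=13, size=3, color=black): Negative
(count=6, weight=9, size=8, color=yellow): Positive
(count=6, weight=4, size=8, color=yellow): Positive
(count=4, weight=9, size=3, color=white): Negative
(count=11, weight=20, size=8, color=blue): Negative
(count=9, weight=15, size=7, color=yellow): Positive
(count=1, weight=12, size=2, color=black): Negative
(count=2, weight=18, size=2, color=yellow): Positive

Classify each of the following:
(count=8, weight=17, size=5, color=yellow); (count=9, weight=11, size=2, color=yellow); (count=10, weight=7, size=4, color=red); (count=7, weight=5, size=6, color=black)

The classifier is using: color is yellow.
(count=8, weight=17, size=5, color=yellow): color is yellow, satisfies this → Positive. (count=9, weight=11, size=2, color=yellow): color is yellow, satisfies this → Positive. (count=10, weight=7, size=4, color=red): color is red, does not fit → Negative. (count=7, weight=5, size=6, color=black): color is black, does not fit → Negative.

Positive, Positive, Negative, Negative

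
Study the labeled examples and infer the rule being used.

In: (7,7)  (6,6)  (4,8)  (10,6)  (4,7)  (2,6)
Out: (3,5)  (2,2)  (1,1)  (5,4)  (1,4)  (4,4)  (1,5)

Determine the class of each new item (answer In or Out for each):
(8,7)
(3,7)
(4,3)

In, In, Out

The rule appears to be: second ≥ 6.
(8,7): In (second 7). (3,7): In (second 7). (4,3): Out (second 3).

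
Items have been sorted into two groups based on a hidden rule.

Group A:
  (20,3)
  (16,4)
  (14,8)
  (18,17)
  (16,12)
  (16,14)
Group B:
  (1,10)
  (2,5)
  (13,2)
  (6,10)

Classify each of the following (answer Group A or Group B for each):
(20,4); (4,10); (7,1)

The common property of the 'Group A' items is: sum ≥ 20. No 'Group B' item has it.
(20,4): 20+4 = 24 — meets the rule, so Group A.
(4,10): 4+10 = 14 — does not satisfy this, so Group B.
(7,1): 7+1 = 8 — does not satisfy this, so Group B.

Group A, Group B, Group B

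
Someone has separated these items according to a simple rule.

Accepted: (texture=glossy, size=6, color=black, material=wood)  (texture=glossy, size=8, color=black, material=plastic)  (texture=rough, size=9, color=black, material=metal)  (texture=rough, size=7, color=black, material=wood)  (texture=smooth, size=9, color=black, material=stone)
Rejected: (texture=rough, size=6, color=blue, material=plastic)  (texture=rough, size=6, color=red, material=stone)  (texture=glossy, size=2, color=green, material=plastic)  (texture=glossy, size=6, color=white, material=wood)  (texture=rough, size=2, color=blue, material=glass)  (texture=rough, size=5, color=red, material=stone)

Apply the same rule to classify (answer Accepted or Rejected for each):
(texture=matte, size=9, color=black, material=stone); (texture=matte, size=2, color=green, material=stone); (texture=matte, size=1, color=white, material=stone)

Accepted, Rejected, Rejected

The pattern is that an item is 'Accepted' exactly when: color is black.
(texture=matte, size=9, color=black, material=stone) → color is black → Accepted. (texture=matte, size=2, color=green, material=stone) → color is green → Rejected. (texture=matte, size=1, color=white, material=stone) → color is white → Rejected.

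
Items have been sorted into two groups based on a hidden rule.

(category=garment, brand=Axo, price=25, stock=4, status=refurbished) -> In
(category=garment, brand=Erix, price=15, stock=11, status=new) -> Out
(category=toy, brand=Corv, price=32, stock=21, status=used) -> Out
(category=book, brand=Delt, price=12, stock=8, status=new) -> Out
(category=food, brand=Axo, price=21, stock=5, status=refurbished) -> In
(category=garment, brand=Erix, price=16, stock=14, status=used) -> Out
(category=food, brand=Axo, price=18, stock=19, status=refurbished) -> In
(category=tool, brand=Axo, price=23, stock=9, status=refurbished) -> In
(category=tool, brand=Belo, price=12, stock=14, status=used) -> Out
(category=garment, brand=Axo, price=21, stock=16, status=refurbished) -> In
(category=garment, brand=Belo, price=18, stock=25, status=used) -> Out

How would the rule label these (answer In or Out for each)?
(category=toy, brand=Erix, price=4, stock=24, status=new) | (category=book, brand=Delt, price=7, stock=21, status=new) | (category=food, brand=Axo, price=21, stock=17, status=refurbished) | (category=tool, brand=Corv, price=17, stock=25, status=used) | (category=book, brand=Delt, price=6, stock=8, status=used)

Out, Out, In, Out, Out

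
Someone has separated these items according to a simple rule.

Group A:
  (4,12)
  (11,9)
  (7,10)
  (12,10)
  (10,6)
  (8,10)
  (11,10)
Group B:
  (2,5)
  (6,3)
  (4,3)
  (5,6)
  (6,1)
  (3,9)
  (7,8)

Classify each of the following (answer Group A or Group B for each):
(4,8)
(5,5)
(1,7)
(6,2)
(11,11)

Group B, Group B, Group B, Group B, Group A

The pattern is that an item is 'Group A' exactly when: sum ≥ 16.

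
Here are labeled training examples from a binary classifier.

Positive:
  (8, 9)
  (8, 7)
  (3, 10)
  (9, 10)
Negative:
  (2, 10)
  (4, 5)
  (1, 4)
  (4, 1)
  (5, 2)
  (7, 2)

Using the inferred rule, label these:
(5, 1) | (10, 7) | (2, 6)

Negative, Positive, Negative

The simplest hypothesis consistent with all the labels is: sum ≥ 13.
(5, 1): 5+1 = 6 — doesn't match, so Negative.
(10, 7): 10+7 = 17 — passes, so Positive.
(2, 6): 2+6 = 8 — doesn't match, so Negative.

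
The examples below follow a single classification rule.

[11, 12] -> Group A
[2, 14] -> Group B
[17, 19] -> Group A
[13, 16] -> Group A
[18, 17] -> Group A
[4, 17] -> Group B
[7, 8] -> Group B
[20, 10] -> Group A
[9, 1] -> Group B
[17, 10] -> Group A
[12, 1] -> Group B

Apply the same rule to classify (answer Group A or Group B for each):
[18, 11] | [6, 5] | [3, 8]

The pattern is that an item is 'Group A' exactly when: sum ≥ 23.
[18, 11]: 18+11 = 29, fits → Group A.
[6, 5]: 6+5 = 11, lacks this property → Group B.
[3, 8]: 3+8 = 11, lacks this property → Group B.

Group A, Group B, Group B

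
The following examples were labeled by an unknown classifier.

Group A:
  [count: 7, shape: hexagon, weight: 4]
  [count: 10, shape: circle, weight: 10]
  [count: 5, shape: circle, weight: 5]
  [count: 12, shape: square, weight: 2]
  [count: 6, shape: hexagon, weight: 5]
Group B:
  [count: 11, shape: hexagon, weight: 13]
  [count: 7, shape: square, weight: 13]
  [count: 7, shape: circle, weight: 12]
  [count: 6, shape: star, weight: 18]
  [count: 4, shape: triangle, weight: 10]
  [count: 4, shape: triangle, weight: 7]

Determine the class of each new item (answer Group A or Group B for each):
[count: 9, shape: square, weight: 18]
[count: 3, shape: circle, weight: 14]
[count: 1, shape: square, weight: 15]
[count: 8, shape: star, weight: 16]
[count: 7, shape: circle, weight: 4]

Group B, Group B, Group B, Group B, Group A

'Group A' ⟺ count ≥ 5 AND weight ≤ 10.
[count: 9, shape: square, weight: 18]: Group B (count = 9, weight = 18). [count: 3, shape: circle, weight: 14]: Group B (count = 3, weight = 14). [count: 1, shape: square, weight: 15]: Group B (count = 1, weight = 15). [count: 8, shape: star, weight: 16]: Group B (count = 8, weight = 16). [count: 7, shape: circle, weight: 4]: Group A (count = 7, weight = 4).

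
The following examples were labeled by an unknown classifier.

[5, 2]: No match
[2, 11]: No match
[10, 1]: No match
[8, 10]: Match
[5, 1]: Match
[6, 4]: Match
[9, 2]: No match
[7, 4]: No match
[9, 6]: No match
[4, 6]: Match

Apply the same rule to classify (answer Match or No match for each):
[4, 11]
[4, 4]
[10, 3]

The pattern is that an item is 'Match' exactly when: sum is even.

No match, Match, No match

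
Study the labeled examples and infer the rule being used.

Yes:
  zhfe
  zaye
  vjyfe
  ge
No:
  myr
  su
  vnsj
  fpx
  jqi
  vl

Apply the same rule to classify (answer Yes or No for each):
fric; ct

Rule: contains 'e'. This holds for each 'Yes' example and fails for each 'No' one.
fric: no 'e' — does not fit, so No.
ct: no 'e' — does not fit, so No.

No, No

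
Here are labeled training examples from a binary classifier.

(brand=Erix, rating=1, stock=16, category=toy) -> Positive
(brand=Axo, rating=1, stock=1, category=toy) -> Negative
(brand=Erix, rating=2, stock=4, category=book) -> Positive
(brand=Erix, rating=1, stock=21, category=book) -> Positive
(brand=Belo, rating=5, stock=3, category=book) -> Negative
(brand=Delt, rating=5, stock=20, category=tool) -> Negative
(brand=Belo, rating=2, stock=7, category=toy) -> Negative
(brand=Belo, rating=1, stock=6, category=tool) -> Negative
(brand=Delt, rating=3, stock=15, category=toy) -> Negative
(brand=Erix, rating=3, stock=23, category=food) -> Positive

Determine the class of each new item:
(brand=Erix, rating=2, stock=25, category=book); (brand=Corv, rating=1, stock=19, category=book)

The pattern is that an item is 'Positive' exactly when: brand is Erix.
Positive: (brand=Erix, rating=2, stock=25, category=book), since brand is Erix.
Negative: (brand=Corv, rating=1, stock=19, category=book), since brand is Corv.

Positive, Negative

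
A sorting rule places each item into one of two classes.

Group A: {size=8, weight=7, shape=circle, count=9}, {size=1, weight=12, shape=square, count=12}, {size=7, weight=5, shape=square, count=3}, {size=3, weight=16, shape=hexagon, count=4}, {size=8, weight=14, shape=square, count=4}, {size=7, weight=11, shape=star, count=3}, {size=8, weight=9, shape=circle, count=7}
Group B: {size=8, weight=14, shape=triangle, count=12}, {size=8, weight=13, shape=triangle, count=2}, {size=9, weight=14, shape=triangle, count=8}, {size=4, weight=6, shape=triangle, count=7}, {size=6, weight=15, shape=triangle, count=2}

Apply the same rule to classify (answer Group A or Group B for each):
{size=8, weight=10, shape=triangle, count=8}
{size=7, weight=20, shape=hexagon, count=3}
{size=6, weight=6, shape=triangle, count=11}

Group B, Group A, Group B

The rule appears to be: shape is not triangle.
{size=8, weight=10, shape=triangle, count=8} → shape is triangle → Group B.
{size=7, weight=20, shape=hexagon, count=3} → shape is hexagon → Group A.
{size=6, weight=6, shape=triangle, count=11} → shape is triangle → Group B.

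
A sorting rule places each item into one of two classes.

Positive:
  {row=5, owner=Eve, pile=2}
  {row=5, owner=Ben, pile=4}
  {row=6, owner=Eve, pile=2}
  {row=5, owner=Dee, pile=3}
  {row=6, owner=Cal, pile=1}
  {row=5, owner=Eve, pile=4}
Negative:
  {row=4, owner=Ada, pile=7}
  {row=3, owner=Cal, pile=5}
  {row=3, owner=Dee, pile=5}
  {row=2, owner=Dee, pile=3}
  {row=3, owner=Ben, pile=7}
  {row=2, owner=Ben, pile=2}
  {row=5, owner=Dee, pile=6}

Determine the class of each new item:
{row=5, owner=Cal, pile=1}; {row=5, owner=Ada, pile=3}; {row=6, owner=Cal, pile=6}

The simplest hypothesis consistent with all the labels is: row ≥ 3 AND pile ≤ 4.
Positive: {row=5, owner=Cal, pile=1}, since row = 5, pile = 1. Positive: {row=5, owner=Ada, pile=3}, since row = 5, pile = 3. Negative: {row=6, owner=Cal, pile=6}, since row = 6, pile = 6.

Positive, Positive, Negative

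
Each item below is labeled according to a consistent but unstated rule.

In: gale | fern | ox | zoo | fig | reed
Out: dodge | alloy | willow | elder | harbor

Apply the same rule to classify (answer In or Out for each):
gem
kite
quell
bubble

Rule: length ≤ 4. This holds for each 'In' example and fails for each 'Out' one.

In, In, Out, Out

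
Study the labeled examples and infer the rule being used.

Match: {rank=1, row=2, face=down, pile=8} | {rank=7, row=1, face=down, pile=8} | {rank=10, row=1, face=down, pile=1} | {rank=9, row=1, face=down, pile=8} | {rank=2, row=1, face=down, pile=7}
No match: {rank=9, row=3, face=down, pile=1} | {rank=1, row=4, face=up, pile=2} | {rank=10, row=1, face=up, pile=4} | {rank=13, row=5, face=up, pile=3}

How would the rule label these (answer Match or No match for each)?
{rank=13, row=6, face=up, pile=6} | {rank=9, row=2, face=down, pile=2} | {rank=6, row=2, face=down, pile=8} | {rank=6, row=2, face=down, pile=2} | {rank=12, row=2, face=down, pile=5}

No match, Match, Match, Match, Match

The pattern is that an item is 'Match' exactly when: face is down AND row ≤ 2.
{rank=13, row=6, face=up, pile=6}: face is up, row = 6, fails this test → No match. {rank=9, row=2, face=down, pile=2}: face is down, row = 2, meets the rule → Match. {rank=6, row=2, face=down, pile=8}: face is down, row = 2, meets the rule → Match. {rank=6, row=2, face=down, pile=2}: face is down, row = 2, meets the rule → Match. {rank=12, row=2, face=down, pile=5}: face is down, row = 2, meets the rule → Match.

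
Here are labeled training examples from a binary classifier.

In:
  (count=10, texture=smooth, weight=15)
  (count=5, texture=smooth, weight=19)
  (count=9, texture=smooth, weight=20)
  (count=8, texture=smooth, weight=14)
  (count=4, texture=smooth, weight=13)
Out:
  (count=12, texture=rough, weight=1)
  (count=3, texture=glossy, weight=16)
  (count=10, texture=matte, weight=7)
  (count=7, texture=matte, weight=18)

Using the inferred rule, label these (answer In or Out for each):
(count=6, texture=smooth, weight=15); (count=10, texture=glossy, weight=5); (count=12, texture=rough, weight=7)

In, Out, Out

The rule appears to be: texture is smooth.
(count=6, texture=smooth, weight=15) → texture is smooth → In. (count=10, texture=glossy, weight=5) → texture is glossy → Out. (count=12, texture=rough, weight=7) → texture is rough → Out.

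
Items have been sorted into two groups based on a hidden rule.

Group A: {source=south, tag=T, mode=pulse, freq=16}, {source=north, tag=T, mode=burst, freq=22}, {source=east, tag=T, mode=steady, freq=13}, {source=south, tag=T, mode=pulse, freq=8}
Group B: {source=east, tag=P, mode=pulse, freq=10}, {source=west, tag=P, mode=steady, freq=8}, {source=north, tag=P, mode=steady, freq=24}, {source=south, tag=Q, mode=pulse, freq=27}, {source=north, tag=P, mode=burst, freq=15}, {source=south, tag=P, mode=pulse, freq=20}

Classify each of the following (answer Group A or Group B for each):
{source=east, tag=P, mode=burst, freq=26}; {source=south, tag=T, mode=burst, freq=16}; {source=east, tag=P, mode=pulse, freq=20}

Group B, Group A, Group B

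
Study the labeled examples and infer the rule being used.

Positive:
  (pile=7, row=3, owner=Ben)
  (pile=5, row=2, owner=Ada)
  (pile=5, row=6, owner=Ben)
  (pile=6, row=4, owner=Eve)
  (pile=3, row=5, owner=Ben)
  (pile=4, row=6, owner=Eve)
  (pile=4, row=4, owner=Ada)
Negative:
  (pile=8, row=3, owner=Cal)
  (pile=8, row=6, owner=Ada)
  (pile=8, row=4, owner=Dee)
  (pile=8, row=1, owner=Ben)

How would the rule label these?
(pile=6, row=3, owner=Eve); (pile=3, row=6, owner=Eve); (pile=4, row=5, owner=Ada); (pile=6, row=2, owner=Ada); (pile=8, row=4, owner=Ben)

Rule: pile ≤ 7. This holds for each 'Positive' example and fails for each 'Negative' one.
(pile=6, row=3, owner=Eve): Positive (pile = 6).
(pile=3, row=6, owner=Eve): Positive (pile = 3).
(pile=4, row=5, owner=Ada): Positive (pile = 4).
(pile=6, row=2, owner=Ada): Positive (pile = 6).
(pile=8, row=4, owner=Ben): Negative (pile = 8).

Positive, Positive, Positive, Positive, Negative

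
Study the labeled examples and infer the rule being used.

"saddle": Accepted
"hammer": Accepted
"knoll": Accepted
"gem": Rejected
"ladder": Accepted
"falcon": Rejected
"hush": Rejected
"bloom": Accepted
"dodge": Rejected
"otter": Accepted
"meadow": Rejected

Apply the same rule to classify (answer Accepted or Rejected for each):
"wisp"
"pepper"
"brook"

Checking candidate rules against both groups, what survives is: has a double letter.

Rejected, Accepted, Accepted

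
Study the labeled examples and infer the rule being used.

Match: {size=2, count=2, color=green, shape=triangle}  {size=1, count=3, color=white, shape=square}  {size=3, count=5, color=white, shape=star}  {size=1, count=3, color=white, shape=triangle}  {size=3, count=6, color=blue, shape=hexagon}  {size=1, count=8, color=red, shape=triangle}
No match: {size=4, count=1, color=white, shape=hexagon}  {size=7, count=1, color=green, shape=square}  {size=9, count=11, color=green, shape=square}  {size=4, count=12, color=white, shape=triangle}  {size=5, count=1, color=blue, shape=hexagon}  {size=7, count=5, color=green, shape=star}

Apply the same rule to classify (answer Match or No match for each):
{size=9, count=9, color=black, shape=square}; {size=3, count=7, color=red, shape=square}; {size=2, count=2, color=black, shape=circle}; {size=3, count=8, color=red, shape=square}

The distinguishing property — size ≤ 3 — holds for all the 'Match' cases and none of the 'No match' cases.
{size=9, count=9, color=black, shape=square}: No match (size = 9).
{size=3, count=7, color=red, shape=square}: Match (size = 3).
{size=2, count=2, color=black, shape=circle}: Match (size = 2).
{size=3, count=8, color=red, shape=square}: Match (size = 3).

No match, Match, Match, Match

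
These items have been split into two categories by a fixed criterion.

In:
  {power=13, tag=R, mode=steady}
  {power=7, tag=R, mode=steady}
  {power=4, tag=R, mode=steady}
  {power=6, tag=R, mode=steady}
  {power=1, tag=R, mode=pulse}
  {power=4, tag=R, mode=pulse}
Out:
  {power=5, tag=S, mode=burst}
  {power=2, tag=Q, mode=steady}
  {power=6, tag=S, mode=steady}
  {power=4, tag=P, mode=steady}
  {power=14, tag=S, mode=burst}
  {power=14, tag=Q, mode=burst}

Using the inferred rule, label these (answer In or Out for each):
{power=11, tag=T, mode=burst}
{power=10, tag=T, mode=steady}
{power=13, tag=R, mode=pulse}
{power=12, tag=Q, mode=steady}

Every 'In' example satisfies: tag is R. None of the 'Out' examples do.
{power=11, tag=T, mode=burst}: Out (tag is T). {power=10, tag=T, mode=steady}: Out (tag is T). {power=13, tag=R, mode=pulse}: In (tag is R). {power=12, tag=Q, mode=steady}: Out (tag is Q).

Out, Out, In, Out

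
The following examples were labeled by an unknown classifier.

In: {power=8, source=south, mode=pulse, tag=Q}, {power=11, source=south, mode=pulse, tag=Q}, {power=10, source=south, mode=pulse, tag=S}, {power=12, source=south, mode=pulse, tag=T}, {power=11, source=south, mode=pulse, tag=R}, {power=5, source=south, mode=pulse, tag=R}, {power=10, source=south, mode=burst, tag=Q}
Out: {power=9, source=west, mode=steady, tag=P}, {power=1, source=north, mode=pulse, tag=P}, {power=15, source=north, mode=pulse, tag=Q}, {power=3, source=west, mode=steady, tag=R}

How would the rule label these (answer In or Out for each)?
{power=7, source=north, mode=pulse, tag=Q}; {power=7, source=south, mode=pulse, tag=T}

The classifier is using: source is south.
Out: {power=7, source=north, mode=pulse, tag=Q}, since source is north.
In: {power=7, source=south, mode=pulse, tag=T}, since source is south.

Out, In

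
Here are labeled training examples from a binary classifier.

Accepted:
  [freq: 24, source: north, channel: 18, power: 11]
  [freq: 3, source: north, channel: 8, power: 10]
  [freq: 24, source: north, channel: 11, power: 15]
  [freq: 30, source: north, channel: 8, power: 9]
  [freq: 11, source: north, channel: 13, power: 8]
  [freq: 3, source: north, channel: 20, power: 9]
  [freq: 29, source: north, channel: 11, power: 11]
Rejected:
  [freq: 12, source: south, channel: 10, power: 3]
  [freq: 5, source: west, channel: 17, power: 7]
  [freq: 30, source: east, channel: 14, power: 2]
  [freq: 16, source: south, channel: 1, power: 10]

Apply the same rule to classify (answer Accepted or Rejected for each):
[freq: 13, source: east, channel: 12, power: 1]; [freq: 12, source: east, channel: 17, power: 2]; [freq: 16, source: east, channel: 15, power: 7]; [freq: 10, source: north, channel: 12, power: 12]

Rejected, Rejected, Rejected, Accepted

Looking at the examples, the only property every 'Accepted' case has and every 'Rejected' case lacks is: source is north.
Rejected: [freq: 13, source: east, channel: 12, power: 1], since source is east. Rejected: [freq: 12, source: east, channel: 17, power: 2], since source is east. Rejected: [freq: 16, source: east, channel: 15, power: 7], since source is east. Accepted: [freq: 10, source: north, channel: 12, power: 12], since source is north.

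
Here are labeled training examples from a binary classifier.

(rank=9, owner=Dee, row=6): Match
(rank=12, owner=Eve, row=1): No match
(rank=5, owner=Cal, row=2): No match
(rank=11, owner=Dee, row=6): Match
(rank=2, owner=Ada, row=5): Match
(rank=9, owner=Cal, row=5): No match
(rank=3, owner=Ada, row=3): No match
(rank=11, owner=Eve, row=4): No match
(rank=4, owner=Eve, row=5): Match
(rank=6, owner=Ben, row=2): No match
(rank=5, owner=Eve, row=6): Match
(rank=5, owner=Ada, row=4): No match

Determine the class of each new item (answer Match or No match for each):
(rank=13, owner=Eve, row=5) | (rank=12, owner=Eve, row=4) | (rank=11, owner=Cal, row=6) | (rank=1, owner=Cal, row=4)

Match, No match, No match, No match

All 'Match' examples share one property — owner is not Cal AND row ≥ 5 — and every 'No match' example lacks it.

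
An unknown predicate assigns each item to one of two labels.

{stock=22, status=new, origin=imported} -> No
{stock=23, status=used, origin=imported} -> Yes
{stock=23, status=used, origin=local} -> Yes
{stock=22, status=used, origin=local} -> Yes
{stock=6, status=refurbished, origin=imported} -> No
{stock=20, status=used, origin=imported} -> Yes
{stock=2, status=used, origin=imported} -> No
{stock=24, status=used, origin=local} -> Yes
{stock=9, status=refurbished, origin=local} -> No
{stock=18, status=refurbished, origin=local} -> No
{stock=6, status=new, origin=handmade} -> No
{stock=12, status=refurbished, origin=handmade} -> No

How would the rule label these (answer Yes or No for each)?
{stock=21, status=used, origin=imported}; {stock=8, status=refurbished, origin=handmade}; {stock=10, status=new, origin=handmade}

All 'Yes' examples share one property — status is used AND stock ≥ 6 — and every 'No' example lacks it.

Yes, No, No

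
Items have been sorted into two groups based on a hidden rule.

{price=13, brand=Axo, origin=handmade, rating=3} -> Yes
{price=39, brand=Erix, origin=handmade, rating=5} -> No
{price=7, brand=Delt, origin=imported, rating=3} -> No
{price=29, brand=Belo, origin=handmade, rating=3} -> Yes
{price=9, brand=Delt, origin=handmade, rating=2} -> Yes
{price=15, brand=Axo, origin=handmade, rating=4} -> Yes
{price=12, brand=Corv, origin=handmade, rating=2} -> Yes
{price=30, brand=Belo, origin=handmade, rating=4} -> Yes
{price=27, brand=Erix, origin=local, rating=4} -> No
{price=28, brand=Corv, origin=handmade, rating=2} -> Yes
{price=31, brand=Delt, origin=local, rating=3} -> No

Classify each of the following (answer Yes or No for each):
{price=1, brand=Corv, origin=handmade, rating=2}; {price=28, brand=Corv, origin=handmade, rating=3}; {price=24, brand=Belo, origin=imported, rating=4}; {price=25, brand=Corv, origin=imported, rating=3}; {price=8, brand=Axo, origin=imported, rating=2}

A rule that fits every label: origin is handmade AND price ≤ 30 — true of each 'Yes' example, false of each 'No' one.
{price=1, brand=Corv, origin=handmade, rating=2}: origin is handmade, price = 1, matches → Yes.
{price=28, brand=Corv, origin=handmade, rating=3}: origin is handmade, price = 28, matches → Yes.
{price=24, brand=Belo, origin=imported, rating=4}: origin is imported, price = 24, fails this test → No.
{price=25, brand=Corv, origin=imported, rating=3}: origin is imported, price = 25, fails this test → No.
{price=8, brand=Axo, origin=imported, rating=2}: origin is imported, price = 8, fails this test → No.

Yes, Yes, No, No, No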